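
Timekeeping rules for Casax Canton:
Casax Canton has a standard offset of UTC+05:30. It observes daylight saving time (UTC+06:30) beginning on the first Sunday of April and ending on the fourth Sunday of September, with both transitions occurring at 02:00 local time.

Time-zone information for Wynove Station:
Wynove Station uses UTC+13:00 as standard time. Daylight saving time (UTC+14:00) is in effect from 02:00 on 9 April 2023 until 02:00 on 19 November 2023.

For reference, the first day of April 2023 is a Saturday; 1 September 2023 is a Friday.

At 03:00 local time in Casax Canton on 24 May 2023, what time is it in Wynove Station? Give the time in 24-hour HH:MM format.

10:30

1 April 2023 is a Saturday, so the first Sunday is April 2.
1 September 2023 is a Friday, so the first Sunday is September 3 and the fourth is September 24.
24 May 2023 falls between 2 April and 24 September, so daylight saving is in effect and Casax Canton is at UTC+06:30.
03:00 Casax Canton − 6h30m = 20:30 UTC (rolling into the previous day, 23 May 2023).
At the standard offset (UTC+13:00), 20:30 UTC + 13h = 09:30 Wynove Station standard time (rolling into the next day, 24 May 2023).
Daylight saving runs 9 April – 19 November; the standard-time date in Wynove Station, 24 May 2023, is inside that window, so Wynove Station is at UTC+14:00.
20:30 UTC + 14h = 10:30 Wynove Station (rolling into the next day, 24 May 2023).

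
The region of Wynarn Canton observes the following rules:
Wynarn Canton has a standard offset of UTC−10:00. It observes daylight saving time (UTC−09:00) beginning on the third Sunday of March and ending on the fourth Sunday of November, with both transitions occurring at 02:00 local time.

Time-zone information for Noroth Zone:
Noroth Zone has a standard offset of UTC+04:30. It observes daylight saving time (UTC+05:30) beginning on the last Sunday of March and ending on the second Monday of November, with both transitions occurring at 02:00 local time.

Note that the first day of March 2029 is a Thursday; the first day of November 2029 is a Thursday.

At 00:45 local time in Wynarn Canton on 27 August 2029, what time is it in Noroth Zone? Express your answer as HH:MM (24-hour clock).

1 March 2029 is a Thursday, so the first Sunday is March 4 and the third is March 18.
1 November 2029 is a Thursday, so the first Sunday is November 4 and the fourth is November 25.
27 August 2029 lies within the daylight-saving period (18 March – 25 November), so Wynarn Canton is on daylight time, UTC−09:00.
00:45 Wynarn Canton + 9h = 09:45 UTC.
1 March 2029 is a Thursday, so Sundays fall on 4, 11, 18, 25; the last is March 25.
1 November 2029 is a Thursday, so the first Monday is November 5 and the second is November 12.
At the standard offset (UTC+04:30), 09:45 UTC + 4h30m = 14:15 Noroth Zone standard time.
Daylight saving runs 25 March – 12 November; the standard-time date in Noroth Zone, 27 August 2029, is inside that window, so Noroth Zone is at UTC+05:30.
09:45 UTC + 5h30m = 15:15 Noroth Zone.

15:15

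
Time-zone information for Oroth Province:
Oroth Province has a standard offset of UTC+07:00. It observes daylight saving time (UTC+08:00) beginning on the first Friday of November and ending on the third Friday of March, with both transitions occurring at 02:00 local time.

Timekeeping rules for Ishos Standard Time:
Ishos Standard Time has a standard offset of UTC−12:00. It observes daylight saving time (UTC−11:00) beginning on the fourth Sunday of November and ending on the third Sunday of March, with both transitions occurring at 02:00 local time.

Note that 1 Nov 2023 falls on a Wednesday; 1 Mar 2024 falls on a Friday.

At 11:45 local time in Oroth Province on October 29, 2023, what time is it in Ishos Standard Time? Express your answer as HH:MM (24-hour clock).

1 November 2023 is a Wednesday, so the first Friday is November 3.
1 March 2024 is a Friday, so the first Friday is March 1 and the third is March 15.
October 29, 2023 is outside the daylight-saving period (3 November 2023 – 15 March 2024), so Oroth Province is on standard time, UTC+07:00.
11:45 Oroth Province − 7h = 04:45 UTC.
1 November 2023 is a Wednesday, so the first Sunday is November 5 and the fourth is November 26.
1 March 2024 is a Friday, so the first Sunday is March 3 and the third is March 17.
At the standard offset (UTC−12:00), 04:45 UTC − 12h = 16:45 Ishos Standard Time standard time (rolling into the previous day, 28 October 2023).
The standard-time date in Ishos Standard Time, October 28, 2023, does not fall between 26 November 2023 and 17 March 2024, so daylight saving is not in effect and Ishos Standard Time is at UTC−12:00.
04:45 UTC − 12h = 16:45 Ishos Standard Time (rolling into the previous day, 28 October 2023).

16:45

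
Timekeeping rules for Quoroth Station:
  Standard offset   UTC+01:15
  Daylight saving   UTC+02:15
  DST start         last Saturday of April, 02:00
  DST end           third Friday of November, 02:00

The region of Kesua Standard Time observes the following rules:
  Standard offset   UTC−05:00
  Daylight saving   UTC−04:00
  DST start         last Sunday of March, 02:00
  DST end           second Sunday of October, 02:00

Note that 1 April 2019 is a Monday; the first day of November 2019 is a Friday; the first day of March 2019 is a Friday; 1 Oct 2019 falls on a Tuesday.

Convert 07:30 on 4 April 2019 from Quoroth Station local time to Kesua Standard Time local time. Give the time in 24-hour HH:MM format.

02:15

1 April 2019 is a Monday, so Saturdays fall on 6, 13, 20, 27; the last is April 27.
1 November 2019 is a Friday, so the first Friday is November 1 and the third is November 15.
Daylight saving runs 27 April – 15 November; 4 April 2019 is outside that window, so Quoroth Station is on standard time at UTC+01:15.
07:30 Quoroth Station − 1h15m = 06:15 UTC.
1 March 2019 is a Friday, so Sundays fall on 3, 10, 17, 24, 31; the last is March 31.
1 October 2019 is a Tuesday, so the first Sunday is October 6 and the second is October 13.
At the standard offset (UTC−05:00), 06:15 UTC − 5h = 01:15 Kesua Standard Time standard time.
The standard-time date in Kesua Standard Time, 4 April 2019, falls between 31 March and 13 October, so daylight saving is in effect and Kesua Standard Time is at UTC−04:00.
06:15 UTC − 4h = 02:15 Kesua Standard Time.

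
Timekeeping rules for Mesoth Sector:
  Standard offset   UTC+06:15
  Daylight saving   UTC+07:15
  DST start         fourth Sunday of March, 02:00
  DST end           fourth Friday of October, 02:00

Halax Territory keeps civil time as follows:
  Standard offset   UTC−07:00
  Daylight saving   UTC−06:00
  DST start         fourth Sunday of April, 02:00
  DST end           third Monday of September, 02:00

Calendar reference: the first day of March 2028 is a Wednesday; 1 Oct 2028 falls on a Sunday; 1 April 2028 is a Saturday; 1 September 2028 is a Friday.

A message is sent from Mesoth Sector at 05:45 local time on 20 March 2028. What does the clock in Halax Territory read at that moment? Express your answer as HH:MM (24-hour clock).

1 March 2028 is a Wednesday, so the first Sunday is March 5 and the fourth is March 26.
1 October 2028 is a Sunday, so the first Friday is October 6 and the fourth is October 27.
Daylight saving runs 26 March – 27 October; 20 March 2028 is outside that window, so Mesoth Sector is on standard time at UTC+06:15.
05:45 Mesoth Sector − 6h15m = 23:30 UTC (rolling into the previous day, 19 March 2028).
1 April 2028 is a Saturday, so the first Sunday is April 2 and the fourth is April 23.
1 September 2028 is a Friday, so the first Monday is September 4 and the third is September 18.
At the standard offset (UTC−07:00), 23:30 UTC − 7h = 16:30 Halax Territory standard time.
Daylight saving runs 23 April – 18 September; the standard-time date in Halax Territory, 19 March 2028, is outside that window, so Halax Territory is on standard time at UTC−07:00.
23:30 UTC − 7h = 16:30 Halax Territory.

16:30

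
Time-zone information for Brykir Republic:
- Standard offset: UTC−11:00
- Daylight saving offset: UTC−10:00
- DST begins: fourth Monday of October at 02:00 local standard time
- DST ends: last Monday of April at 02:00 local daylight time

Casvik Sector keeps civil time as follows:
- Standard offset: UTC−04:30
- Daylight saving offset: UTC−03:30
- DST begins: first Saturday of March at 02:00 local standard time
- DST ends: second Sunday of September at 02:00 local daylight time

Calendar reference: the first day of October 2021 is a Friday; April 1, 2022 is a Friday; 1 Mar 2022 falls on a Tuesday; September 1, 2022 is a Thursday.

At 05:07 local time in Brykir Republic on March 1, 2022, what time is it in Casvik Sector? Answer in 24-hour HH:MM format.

1 October 2021 is a Friday, so the first Monday is October 4 and the fourth is October 25.
1 April 2022 is a Friday, so Mondays fall on 4, 11, 18, 25; the last is April 25.
Daylight saving runs 25 October 2021 – 25 April 2022; March 1, 2022 is inside that window, so Brykir Republic is at UTC−10:00.
05:07 Brykir Republic + 10h = 15:07 UTC.
1 March 2022 is a Tuesday, so the first Saturday is March 5.
1 September 2022 is a Thursday, so the first Sunday is September 4 and the second is September 11.
At the standard offset (UTC−04:30), 15:07 UTC − 4h30m = 10:37 Casvik Sector standard time.
The standard-time date in Casvik Sector, March 1, 2022, is outside the daylight-saving period (5 March – 11 September), so Casvik Sector is on standard time, UTC−04:30.
15:07 UTC − 4h30m = 10:37 Casvik Sector.

10:37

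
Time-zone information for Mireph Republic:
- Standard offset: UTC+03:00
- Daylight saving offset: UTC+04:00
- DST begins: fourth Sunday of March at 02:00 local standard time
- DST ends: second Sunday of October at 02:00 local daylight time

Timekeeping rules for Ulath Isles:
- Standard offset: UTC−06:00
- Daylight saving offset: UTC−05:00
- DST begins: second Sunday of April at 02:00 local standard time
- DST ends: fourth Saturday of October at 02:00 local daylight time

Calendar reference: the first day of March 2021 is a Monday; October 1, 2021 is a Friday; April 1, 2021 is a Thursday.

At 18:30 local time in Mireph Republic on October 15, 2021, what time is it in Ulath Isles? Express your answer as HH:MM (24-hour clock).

1 March 2021 is a Monday, so the first Sunday is March 7 and the fourth is March 28.
1 October 2021 is a Friday, so the first Sunday is October 3 and the second is October 10.
October 15, 2021 does not fall between 28 March and 10 October, so daylight saving is not in effect and Mireph Republic is at UTC+03:00.
18:30 Mireph Republic − 3h = 15:30 UTC.
1 April 2021 is a Thursday, so the first Sunday is April 4 and the second is April 11.
1 October 2021 is a Friday, so the first Saturday is October 2 and the fourth is October 23.
At the standard offset (UTC−06:00), 15:30 UTC − 6h = 09:30 Ulath Isles standard time.
The standard-time date in Ulath Isles, October 15, 2021, falls between 11 April and 23 October, so daylight saving is in effect and Ulath Isles is at UTC−05:00.
15:30 UTC − 5h = 10:30 Ulath Isles.

10:30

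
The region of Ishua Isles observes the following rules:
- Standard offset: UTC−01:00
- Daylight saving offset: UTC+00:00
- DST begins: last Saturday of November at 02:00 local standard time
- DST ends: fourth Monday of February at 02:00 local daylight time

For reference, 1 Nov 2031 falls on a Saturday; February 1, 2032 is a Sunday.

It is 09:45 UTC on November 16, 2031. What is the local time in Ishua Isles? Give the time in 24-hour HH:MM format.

08:45

1 November 2031 is a Saturday, so Saturdays fall on 1, 8, 15, 22, 29; the last is November 29.
1 February 2032 is a Sunday, so the first Monday is February 2 and the fourth is February 23.
At the standard offset (UTC−01:00), 09:45 UTC − 1h = 08:45 Ishua Isles standard time.
The standard-time date in Ishua Isles, November 16, 2031, is outside the daylight-saving period (29 November 2031 – 23 February 2032), so Ishua Isles is on standard time, UTC−01:00.
09:45 UTC − 1h = 08:45 local.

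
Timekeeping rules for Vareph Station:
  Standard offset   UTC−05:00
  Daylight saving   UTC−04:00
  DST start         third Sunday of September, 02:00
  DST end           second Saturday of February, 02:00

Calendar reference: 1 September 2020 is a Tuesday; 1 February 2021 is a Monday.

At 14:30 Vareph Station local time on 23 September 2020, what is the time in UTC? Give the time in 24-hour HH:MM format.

18:30

1 September 2020 is a Tuesday, so the first Sunday is September 6 and the third is September 20.
1 February 2021 is a Monday, so the first Saturday is February 6 and the second is February 13.
23 September 2020 lies within the daylight-saving period (20 September 2020 – 13 February 2021), so Vareph Station is on daylight time, UTC−04:00.
14:30 local + 4h = 18:30 UTC.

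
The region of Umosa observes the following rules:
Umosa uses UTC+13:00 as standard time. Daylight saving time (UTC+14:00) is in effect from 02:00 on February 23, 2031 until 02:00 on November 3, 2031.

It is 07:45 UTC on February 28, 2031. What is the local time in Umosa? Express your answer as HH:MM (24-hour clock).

21:45

At the standard offset (UTC+13:00), 07:45 UTC + 13h = 20:45 Umosa standard time.
The standard-time date in Umosa, February 28, 2031, lies within the daylight-saving period (23 February – 3 November), so Umosa is on daylight time, UTC+14:00.
07:45 UTC + 14h = 21:45 local.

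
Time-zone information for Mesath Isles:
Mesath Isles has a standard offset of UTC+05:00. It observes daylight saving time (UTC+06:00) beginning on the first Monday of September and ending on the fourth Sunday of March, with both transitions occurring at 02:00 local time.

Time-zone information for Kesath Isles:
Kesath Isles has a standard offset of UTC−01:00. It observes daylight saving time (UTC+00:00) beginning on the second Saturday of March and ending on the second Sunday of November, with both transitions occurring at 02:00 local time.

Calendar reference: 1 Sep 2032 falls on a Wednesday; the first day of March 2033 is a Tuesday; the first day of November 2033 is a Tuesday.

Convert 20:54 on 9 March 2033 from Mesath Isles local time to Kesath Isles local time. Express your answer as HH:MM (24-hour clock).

1 September 2032 is a Wednesday, so the first Monday is September 6.
1 March 2033 is a Tuesday, so the first Sunday is March 6 and the fourth is March 27.
Daylight saving runs 6 September 2032 – 27 March 2033; 9 March 2033 is inside that window, so Mesath Isles is at UTC+06:00.
20:54 Mesath Isles − 6h = 14:54 UTC.
1 March 2033 is a Tuesday, so the first Saturday is March 5 and the second is March 12.
1 November 2033 is a Tuesday, so the first Sunday is November 6 and the second is November 13.
At the standard offset (UTC−01:00), 14:54 UTC − 1h = 13:54 Kesath Isles standard time.
The standard-time date in Kesath Isles, 9 March 2033, does not fall between 12 March and 13 November, so daylight saving is not in effect and Kesath Isles is at UTC−01:00.
14:54 UTC − 1h = 13:54 Kesath Isles.

13:54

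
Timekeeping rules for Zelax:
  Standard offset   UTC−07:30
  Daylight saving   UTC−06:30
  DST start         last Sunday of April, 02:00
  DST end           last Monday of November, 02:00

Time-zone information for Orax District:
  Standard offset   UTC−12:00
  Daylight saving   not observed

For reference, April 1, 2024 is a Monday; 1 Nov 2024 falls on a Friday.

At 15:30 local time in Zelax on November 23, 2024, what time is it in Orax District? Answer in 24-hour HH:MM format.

10:00

1 April 2024 is a Monday, so Sundays fall on 7, 14, 21, 28; the last is April 28.
1 November 2024 is a Friday, so Mondays fall on 4, 11, 18, 25; the last is November 25.
Daylight saving runs 28 April – 25 November; November 23, 2024 is inside that window, so Zelax is at UTC−06:30.
15:30 Zelax + 6h30m = 22:00 UTC.
Orax District has no daylight saving, so its offset is UTC−12:00 year-round.
22:00 UTC − 12h = 10:00 Orax District.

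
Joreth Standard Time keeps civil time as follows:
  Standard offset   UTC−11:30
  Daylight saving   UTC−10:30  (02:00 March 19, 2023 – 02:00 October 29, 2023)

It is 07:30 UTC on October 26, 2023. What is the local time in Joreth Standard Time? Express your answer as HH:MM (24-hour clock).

21:00

At the standard offset (UTC−11:30), 07:30 UTC − 11h30m = 20:00 Joreth Standard Time standard time (rolling into the previous day, 25 October 2023).
Daylight saving runs 19 March – 29 October; the standard-time date in Joreth Standard Time, October 25, 2023, is inside that window, so Joreth Standard Time is at UTC−10:30.
07:30 UTC − 10h30m = 21:00 local (rolling into the previous day, 25 October 2023).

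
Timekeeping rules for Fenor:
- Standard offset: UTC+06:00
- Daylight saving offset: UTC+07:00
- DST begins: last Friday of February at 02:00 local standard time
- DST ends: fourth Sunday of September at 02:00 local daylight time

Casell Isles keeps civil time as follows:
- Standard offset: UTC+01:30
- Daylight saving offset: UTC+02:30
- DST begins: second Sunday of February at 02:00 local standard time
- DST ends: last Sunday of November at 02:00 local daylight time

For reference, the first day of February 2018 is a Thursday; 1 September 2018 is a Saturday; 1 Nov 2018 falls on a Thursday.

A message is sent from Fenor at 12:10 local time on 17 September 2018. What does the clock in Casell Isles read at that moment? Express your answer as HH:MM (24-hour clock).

07:40

1 February 2018 is a Thursday, so Fridays fall on 2, 9, 16, 23; the last is February 23.
1 September 2018 is a Saturday, so the first Sunday is September 2 and the fourth is September 23.
17 September 2018 lies within the daylight-saving period (23 February – 23 September), so Fenor is on daylight time, UTC+07:00.
12:10 Fenor − 7h = 05:10 UTC.
1 February 2018 is a Thursday, so the first Sunday is February 4 and the second is February 11.
1 November 2018 is a Thursday, so Sundays fall on 4, 11, 18, 25; the last is November 25.
At the standard offset (UTC+01:30), 05:10 UTC + 1h30m = 06:40 Casell Isles standard time.
The standard-time date in Casell Isles, 17 September 2018, lies within the daylight-saving period (11 February – 25 November), so Casell Isles is on daylight time, UTC+02:30.
05:10 UTC + 2h30m = 07:40 Casell Isles.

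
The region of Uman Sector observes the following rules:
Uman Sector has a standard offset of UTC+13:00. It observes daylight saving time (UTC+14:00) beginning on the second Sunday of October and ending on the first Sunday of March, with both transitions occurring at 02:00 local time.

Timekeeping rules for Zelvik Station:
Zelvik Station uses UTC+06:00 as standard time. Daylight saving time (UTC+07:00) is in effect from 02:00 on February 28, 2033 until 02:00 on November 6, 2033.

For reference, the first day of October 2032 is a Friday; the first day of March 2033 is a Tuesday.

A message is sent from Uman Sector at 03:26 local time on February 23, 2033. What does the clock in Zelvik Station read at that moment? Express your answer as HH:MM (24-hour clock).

19:26

1 October 2032 is a Friday, so the first Sunday is October 3 and the second is October 10.
1 March 2033 is a Tuesday, so the first Sunday is March 6.
February 23, 2033 falls between 10 October 2032 and 6 March 2033, so daylight saving is in effect and Uman Sector is at UTC+14:00.
03:26 Uman Sector − 14h = 13:26 UTC (rolling into the previous day, 22 February 2033).
At the standard offset (UTC+06:00), 13:26 UTC + 6h = 19:26 Zelvik Station standard time.
The standard-time date in Zelvik Station, February 22, 2033, is outside the daylight-saving period (28 February – 6 November), so Zelvik Station is on standard time, UTC+06:00.
13:26 UTC + 6h = 19:26 Zelvik Station.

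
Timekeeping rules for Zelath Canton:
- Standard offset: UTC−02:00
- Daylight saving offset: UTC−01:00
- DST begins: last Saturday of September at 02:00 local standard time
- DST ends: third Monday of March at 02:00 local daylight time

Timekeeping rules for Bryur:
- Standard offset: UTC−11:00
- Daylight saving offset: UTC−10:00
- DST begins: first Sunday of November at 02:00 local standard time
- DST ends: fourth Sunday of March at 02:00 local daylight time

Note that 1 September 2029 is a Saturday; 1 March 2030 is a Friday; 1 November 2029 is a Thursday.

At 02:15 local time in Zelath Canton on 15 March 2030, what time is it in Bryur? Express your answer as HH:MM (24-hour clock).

1 September 2029 is a Saturday, so Saturdays fall on 1, 8, 15, 22, 29; the last is September 29.
1 March 2030 is a Friday, so the first Monday is March 4 and the third is March 18.
15 March 2030 lies within the daylight-saving period (29 September 2029 – 18 March 2030), so Zelath Canton is on daylight time, UTC−01:00.
02:15 Zelath Canton + 1h = 03:15 UTC.
1 November 2029 is a Thursday, so the first Sunday is November 4.
1 March 2030 is a Friday, so the first Sunday is March 3 and the fourth is March 24.
At the standard offset (UTC−11:00), 03:15 UTC − 11h = 16:15 Bryur standard time (rolling into the previous day, 14 March 2030).
The standard-time date in Bryur, 14 March 2030, lies within the daylight-saving period (4 November 2029 – 24 March 2030), so Bryur is on daylight time, UTC−10:00.
03:15 UTC − 10h = 17:15 Bryur (rolling into the previous day, 14 March 2030).

17:15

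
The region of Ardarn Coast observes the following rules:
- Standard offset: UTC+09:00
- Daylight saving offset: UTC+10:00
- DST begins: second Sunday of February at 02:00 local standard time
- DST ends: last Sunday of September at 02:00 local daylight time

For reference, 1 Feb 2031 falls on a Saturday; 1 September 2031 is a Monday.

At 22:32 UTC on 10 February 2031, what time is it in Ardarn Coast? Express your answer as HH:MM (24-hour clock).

08:32

1 February 2031 is a Saturday, so the first Sunday is February 2 and the second is February 9.
1 September 2031 is a Monday, so Sundays fall on 7, 14, 21, 28; the last is September 28.
At the standard offset (UTC+09:00), 22:32 UTC + 9h = 07:32 Ardarn Coast standard time (rolling into the next day, 11 February 2031).
The standard-time date in Ardarn Coast, 11 February 2031, falls between 9 February and 28 September, so daylight saving is in effect and Ardarn Coast is at UTC+10:00.
22:32 UTC + 10h = 08:32 local (rolling into the next day, 11 February 2031).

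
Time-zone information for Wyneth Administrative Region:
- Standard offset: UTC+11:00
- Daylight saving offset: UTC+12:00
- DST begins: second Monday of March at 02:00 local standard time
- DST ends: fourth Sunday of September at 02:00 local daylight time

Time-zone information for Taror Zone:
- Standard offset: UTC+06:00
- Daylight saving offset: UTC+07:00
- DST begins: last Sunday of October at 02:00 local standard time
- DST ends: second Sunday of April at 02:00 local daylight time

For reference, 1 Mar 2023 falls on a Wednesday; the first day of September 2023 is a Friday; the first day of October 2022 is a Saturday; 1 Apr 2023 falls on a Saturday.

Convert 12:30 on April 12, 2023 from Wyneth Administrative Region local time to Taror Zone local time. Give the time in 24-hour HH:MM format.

06:30

1 March 2023 is a Wednesday, so the first Monday is March 6 and the second is March 13.
1 September 2023 is a Friday, so the first Sunday is September 3 and the fourth is September 24.
April 12, 2023 falls between 13 March and 24 September, so daylight saving is in effect and Wyneth Administrative Region is at UTC+12:00.
12:30 Wyneth Administrative Region − 12h = 00:30 UTC.
1 October 2022 is a Saturday, so Sundays fall on 2, 9, 16, 23, 30; the last is October 30.
1 April 2023 is a Saturday, so the first Sunday is April 2 and the second is April 9.
At the standard offset (UTC+06:00), 00:30 UTC + 6h = 06:30 Taror Zone standard time.
The standard-time date in Taror Zone, April 12, 2023, is outside the daylight-saving period (30 October 2022 – 9 April 2023), so Taror Zone is on standard time, UTC+06:00.
00:30 UTC + 6h = 06:30 Taror Zone.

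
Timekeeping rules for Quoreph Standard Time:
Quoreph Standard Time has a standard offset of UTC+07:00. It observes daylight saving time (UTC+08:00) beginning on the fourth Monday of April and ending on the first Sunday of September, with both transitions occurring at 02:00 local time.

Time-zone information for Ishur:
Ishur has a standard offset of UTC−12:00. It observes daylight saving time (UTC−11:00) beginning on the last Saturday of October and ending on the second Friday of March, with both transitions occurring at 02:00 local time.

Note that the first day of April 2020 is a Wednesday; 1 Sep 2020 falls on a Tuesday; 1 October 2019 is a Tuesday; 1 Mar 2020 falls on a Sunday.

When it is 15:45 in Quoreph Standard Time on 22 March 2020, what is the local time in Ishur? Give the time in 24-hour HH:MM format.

20:45

1 April 2020 is a Wednesday, so the first Monday is April 6 and the fourth is April 27.
1 September 2020 is a Tuesday, so the first Sunday is September 6.
22 March 2020 is outside the daylight-saving period (27 April – 6 September), so Quoreph Standard Time is on standard time, UTC+07:00.
15:45 Quoreph Standard Time − 7h = 08:45 UTC.
1 October 2019 is a Tuesday, so Saturdays fall on 5, 12, 19, 26; the last is October 26.
1 March 2020 is a Sunday, so the first Friday is March 6 and the second is March 13.
At the standard offset (UTC−12:00), 08:45 UTC − 12h = 20:45 Ishur standard time (rolling into the previous day, 21 March 2020).
Daylight saving runs 26 October 2019 – 13 March 2020; the standard-time date in Ishur, 21 March 2020, is outside that window, so Ishur is on standard time at UTC−12:00.
08:45 UTC − 12h = 20:45 Ishur (rolling into the previous day, 21 March 2020).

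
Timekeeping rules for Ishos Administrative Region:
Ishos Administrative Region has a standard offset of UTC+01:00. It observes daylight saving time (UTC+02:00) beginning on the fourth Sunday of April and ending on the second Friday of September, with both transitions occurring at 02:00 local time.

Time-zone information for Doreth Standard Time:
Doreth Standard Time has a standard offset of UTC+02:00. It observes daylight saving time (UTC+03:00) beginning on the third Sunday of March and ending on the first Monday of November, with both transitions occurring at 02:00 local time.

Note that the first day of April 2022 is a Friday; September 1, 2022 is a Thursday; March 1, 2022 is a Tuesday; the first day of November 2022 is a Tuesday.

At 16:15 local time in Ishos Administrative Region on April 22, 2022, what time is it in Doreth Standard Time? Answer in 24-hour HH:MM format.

1 April 2022 is a Friday, so the first Sunday is April 3 and the fourth is April 24.
1 September 2022 is a Thursday, so the first Friday is September 2 and the second is September 9.
April 22, 2022 does not fall between 24 April and 9 September, so daylight saving is not in effect and Ishos Administrative Region is at UTC+01:00.
16:15 Ishos Administrative Region − 1h = 15:15 UTC.
1 March 2022 is a Tuesday, so the first Sunday is March 6 and the third is March 20.
1 November 2022 is a Tuesday, so the first Monday is November 7.
At the standard offset (UTC+02:00), 15:15 UTC + 2h = 17:15 Doreth Standard Time standard time.
Daylight saving runs 20 March – 7 November; the standard-time date in Doreth Standard Time, April 22, 2022, is inside that window, so Doreth Standard Time is at UTC+03:00.
15:15 UTC + 3h = 18:15 Doreth Standard Time.

18:15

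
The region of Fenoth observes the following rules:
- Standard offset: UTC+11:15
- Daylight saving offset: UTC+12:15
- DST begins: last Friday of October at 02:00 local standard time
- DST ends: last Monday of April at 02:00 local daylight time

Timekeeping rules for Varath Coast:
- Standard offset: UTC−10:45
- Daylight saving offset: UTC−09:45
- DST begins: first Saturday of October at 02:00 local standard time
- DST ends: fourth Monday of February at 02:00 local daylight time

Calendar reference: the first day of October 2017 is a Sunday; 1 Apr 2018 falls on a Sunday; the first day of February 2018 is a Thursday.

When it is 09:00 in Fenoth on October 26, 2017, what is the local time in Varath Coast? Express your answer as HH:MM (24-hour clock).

1 October 2017 is a Sunday, so Fridays fall on 6, 13, 20, 27; the last is October 27.
1 April 2018 is a Sunday, so Mondays fall on 2, 9, 16, 23, 30; the last is April 30.
October 26, 2017 is outside the daylight-saving period (27 October 2017 – 30 April 2018), so Fenoth is on standard time, UTC+11:15.
09:00 Fenoth − 11h15m = 21:45 UTC (rolling into the previous day, 25 October 2017).
1 October 2017 is a Sunday, so the first Saturday is October 7.
1 February 2018 is a Thursday, so the first Monday is February 5 and the fourth is February 26.
At the standard offset (UTC−10:45), 21:45 UTC − 10h45m = 11:00 Varath Coast standard time.
Daylight saving runs 7 October 2017 – 26 February 2018; the standard-time date in Varath Coast, October 25, 2017, is inside that window, so Varath Coast is at UTC−09:45.
21:45 UTC − 9h45m = 12:00 Varath Coast.

12:00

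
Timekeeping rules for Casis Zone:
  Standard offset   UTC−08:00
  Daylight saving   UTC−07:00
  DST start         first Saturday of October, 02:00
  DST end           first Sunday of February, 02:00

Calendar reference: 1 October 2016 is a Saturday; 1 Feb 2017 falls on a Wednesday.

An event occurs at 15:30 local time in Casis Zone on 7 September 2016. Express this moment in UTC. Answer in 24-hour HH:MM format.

23:30

1 October 2016 is a Saturday, so the first Saturday is October 1.
1 February 2017 is a Wednesday, so the first Sunday is February 5.
7 September 2016 is outside the daylight-saving period (1 October 2016 – 5 February 2017), so Casis Zone is on standard time, UTC−08:00.
15:30 local + 8h = 23:30 UTC.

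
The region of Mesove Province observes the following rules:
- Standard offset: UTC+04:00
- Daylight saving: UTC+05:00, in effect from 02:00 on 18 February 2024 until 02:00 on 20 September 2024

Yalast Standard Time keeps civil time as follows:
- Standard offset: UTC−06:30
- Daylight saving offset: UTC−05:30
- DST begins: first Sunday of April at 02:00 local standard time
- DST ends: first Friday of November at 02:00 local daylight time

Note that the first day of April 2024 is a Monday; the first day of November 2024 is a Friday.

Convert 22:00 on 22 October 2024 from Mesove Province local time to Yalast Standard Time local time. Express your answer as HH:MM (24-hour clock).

22 October 2024 is outside the daylight-saving period (18 February – 20 September), so Mesove Province is on standard time, UTC+04:00.
22:00 Mesove Province − 4h = 18:00 UTC.
1 April 2024 is a Monday, so the first Sunday is April 7.
1 November 2024 is a Friday, so the first Friday is November 1.
At the standard offset (UTC−06:30), 18:00 UTC − 6h30m = 11:30 Yalast Standard Time standard time.
The standard-time date in Yalast Standard Time, 22 October 2024, lies within the daylight-saving period (7 April – 1 November), so Yalast Standard Time is on daylight time, UTC−05:30.
18:00 UTC − 5h30m = 12:30 Yalast Standard Time.

12:30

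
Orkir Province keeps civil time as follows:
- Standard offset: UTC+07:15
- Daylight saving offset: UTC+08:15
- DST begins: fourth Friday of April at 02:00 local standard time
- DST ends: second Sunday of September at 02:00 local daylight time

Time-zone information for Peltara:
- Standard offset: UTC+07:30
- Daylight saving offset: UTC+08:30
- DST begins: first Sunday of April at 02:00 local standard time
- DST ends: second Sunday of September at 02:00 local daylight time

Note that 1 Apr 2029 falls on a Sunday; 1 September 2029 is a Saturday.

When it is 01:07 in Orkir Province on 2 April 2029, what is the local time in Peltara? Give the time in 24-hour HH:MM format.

02:22

1 April 2029 is a Sunday, so the first Friday is April 6 and the fourth is April 27.
1 September 2029 is a Saturday, so the first Sunday is September 2 and the second is September 9.
2 April 2029 does not fall between 27 April and 9 September, so daylight saving is not in effect and Orkir Province is at UTC+07:15.
01:07 Orkir Province − 7h15m = 17:52 UTC (rolling into the previous day, 1 April 2029).
1 April 2029 is a Sunday, so the first Sunday is April 1.
1 September 2029 is a Saturday, so the first Sunday is September 2 and the second is September 9.
At the standard offset (UTC+07:30), 17:52 UTC + 7h30m = 01:22 Peltara standard time (rolling into the next day, 2 April 2029).
The standard-time date in Peltara, 2 April 2029, lies within the daylight-saving period (1 April – 9 September), so Peltara is on daylight time, UTC+08:30.
17:52 UTC + 8h30m = 02:22 Peltara (rolling into the next day, 2 April 2029).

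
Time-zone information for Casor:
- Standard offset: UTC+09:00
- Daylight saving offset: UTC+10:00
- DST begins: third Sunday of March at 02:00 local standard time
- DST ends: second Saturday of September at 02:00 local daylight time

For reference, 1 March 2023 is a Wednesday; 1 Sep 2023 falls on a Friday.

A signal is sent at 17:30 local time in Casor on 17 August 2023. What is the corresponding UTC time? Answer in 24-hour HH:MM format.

1 March 2023 is a Wednesday, so the first Sunday is March 5 and the third is March 19.
1 September 2023 is a Friday, so the first Saturday is September 2 and the second is September 9.
17 August 2023 lies within the daylight-saving period (19 March – 9 September), so Casor is on daylight time, UTC+10:00.
17:30 local − 10h = 07:30 UTC.

07:30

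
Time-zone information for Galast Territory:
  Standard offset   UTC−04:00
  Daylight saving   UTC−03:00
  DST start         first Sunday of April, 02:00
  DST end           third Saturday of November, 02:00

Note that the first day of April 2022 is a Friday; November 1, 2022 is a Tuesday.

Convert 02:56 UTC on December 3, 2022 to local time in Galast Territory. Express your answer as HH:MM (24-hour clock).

22:56

1 April 2022 is a Friday, so the first Sunday is April 3.
1 November 2022 is a Tuesday, so the first Saturday is November 5 and the third is November 19.
At the standard offset (UTC−04:00), 02:56 UTC − 4h = 22:56 Galast Territory standard time (rolling into the previous day, 2 December 2022).
The standard-time date in Galast Territory, December 2, 2022, is outside the daylight-saving period (3 April – 19 November), so Galast Territory is on standard time, UTC−04:00.
02:56 UTC − 4h = 22:56 local (rolling into the previous day, 2 December 2022).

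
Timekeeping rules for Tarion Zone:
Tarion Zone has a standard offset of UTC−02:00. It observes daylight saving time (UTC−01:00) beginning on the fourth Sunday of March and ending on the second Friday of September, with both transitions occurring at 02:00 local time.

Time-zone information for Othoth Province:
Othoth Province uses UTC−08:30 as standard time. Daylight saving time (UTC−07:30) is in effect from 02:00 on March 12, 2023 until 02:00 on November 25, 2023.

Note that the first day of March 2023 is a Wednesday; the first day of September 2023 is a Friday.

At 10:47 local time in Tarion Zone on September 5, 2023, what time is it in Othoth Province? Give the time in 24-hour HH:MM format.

04:17

1 March 2023 is a Wednesday, so the first Sunday is March 5 and the fourth is March 26.
1 September 2023 is a Friday, so the first Friday is September 1 and the second is September 8.
Daylight saving runs 26 March – 8 September; September 5, 2023 is inside that window, so Tarion Zone is at UTC−01:00.
10:47 Tarion Zone + 1h = 11:47 UTC.
At the standard offset (UTC−08:30), 11:47 UTC − 8h30m = 03:17 Othoth Province standard time.
The standard-time date in Othoth Province, September 5, 2023, falls between 12 March and 25 November, so daylight saving is in effect and Othoth Province is at UTC−07:30.
11:47 UTC − 7h30m = 04:17 Othoth Province.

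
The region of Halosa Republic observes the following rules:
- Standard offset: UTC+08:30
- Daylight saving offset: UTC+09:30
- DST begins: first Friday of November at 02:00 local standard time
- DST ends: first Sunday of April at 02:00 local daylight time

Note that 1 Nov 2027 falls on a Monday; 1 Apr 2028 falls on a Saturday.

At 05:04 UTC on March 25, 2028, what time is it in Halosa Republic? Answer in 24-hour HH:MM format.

1 November 2027 is a Monday, so the first Friday is November 5.
1 April 2028 is a Saturday, so the first Sunday is April 2.
At the standard offset (UTC+08:30), 05:04 UTC + 8h30m = 13:34 Halosa Republic standard time.
The standard-time date in Halosa Republic, March 25, 2028, lies within the daylight-saving period (5 November 2027 – 2 April 2028), so Halosa Republic is on daylight time, UTC+09:30.
05:04 UTC + 9h30m = 14:34 local.

14:34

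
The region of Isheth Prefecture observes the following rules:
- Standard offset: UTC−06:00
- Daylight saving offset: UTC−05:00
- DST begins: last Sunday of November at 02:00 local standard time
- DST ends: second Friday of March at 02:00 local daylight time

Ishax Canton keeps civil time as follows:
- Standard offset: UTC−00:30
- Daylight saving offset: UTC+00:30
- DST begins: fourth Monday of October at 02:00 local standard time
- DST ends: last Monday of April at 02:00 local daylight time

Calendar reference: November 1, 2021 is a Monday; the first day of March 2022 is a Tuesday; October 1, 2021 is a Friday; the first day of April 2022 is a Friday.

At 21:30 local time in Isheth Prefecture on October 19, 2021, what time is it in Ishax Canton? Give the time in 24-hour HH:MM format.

1 November 2021 is a Monday, so Sundays fall on 7, 14, 21, 28; the last is November 28.
1 March 2022 is a Tuesday, so the first Friday is March 4 and the second is March 11.
Daylight saving runs 28 November 2021 – 11 March 2022; October 19, 2021 is outside that window, so Isheth Prefecture is on standard time at UTC−06:00.
21:30 Isheth Prefecture + 6h = 03:30 UTC (rolling into the next day, 20 October 2021).
1 October 2021 is a Friday, so the first Monday is October 4 and the fourth is October 25.
1 April 2022 is a Friday, so Mondays fall on 4, 11, 18, 25; the last is April 25.
At the standard offset (UTC−00:30), 03:30 UTC − 0h30m = 03:00 Ishax Canton standard time.
Daylight saving runs 25 October 2021 – 25 April 2022; the standard-time date in Ishax Canton, October 20, 2021, is outside that window, so Ishax Canton is on standard time at UTC−00:30.
03:30 UTC − 0h30m = 03:00 Ishax Canton.

03:00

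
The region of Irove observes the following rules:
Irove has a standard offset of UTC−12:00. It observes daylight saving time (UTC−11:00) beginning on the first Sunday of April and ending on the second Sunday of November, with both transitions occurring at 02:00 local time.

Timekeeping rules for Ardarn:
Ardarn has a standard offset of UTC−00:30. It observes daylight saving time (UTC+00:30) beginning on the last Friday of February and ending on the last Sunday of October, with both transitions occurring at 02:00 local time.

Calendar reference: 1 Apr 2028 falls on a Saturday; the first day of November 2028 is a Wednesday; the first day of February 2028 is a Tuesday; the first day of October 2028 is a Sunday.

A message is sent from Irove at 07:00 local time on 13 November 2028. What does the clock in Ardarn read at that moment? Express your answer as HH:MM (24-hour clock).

1 April 2028 is a Saturday, so the first Sunday is April 2.
1 November 2028 is a Wednesday, so the first Sunday is November 5 and the second is November 12.
Daylight saving runs 2 April – 12 November; 13 November 2028 is outside that window, so Irove is on standard time at UTC−12:00.
07:00 Irove + 12h = 19:00 UTC.
1 February 2028 is a Tuesday, so Fridays fall on 4, 11, 18, 25; the last is February 25.
1 October 2028 is a Sunday, so Sundays fall on 1, 8, 15, 22, 29; the last is October 29.
At the standard offset (UTC−00:30), 19:00 UTC − 0h30m = 18:30 Ardarn standard time.
The standard-time date in Ardarn, 13 November 2028, does not fall between 25 February and 29 October, so daylight saving is not in effect and Ardarn is at UTC−00:30.
19:00 UTC − 0h30m = 18:30 Ardarn.

18:30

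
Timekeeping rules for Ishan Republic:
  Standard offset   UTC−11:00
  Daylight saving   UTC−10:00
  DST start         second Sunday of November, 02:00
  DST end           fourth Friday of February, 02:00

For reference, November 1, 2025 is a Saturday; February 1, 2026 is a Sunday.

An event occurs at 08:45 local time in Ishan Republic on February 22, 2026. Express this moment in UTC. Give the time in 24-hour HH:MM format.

1 November 2025 is a Saturday, so the first Sunday is November 2 and the second is November 9.
1 February 2026 is a Sunday, so the first Friday is February 6 and the fourth is February 27.
February 22, 2026 lies within the daylight-saving period (9 November 2025 – 27 February 2026), so Ishan Republic is on daylight time, UTC−10:00.
08:45 local + 10h = 18:45 UTC.

18:45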